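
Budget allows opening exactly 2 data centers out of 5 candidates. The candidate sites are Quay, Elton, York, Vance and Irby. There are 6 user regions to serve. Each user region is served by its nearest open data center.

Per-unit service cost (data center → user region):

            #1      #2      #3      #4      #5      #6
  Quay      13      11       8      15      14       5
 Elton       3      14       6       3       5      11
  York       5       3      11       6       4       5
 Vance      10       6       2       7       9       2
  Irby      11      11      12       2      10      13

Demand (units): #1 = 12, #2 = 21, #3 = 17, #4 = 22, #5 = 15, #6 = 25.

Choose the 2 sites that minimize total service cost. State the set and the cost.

Choose Elton and Vance; total service cost 387.

With exactly 2 open, each user region uses its cheapest among the chosen.
{Elton, Vance}: #1→Elton 3·12=36, #2→Vance 6·21=126, #3→Vance 2·17=34, #4→Elton 3·22=66, #5→Elton 5·15=75, #6→Vance 2·25=50. Service cost 387.
{York, Vance}: service cost 399
{Elton, York}: service cost 452
Among all 10 size-2 choices, {Elton, Vance} is lowest.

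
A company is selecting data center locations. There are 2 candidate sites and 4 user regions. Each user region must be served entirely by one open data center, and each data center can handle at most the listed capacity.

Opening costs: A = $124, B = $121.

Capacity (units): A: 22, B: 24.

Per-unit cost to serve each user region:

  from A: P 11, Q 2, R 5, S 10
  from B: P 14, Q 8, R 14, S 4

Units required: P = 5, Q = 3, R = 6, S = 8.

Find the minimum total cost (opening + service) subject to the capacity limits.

Open {A}: P→A 11·5=55, Q→A 2·3=6, R→A 5·6=30, S→A 10·8=80.
Loads: A carries 22/22. Service 171; fixed 124; total 295.
Next best feasible plan costs 331.

Minimum total cost: 295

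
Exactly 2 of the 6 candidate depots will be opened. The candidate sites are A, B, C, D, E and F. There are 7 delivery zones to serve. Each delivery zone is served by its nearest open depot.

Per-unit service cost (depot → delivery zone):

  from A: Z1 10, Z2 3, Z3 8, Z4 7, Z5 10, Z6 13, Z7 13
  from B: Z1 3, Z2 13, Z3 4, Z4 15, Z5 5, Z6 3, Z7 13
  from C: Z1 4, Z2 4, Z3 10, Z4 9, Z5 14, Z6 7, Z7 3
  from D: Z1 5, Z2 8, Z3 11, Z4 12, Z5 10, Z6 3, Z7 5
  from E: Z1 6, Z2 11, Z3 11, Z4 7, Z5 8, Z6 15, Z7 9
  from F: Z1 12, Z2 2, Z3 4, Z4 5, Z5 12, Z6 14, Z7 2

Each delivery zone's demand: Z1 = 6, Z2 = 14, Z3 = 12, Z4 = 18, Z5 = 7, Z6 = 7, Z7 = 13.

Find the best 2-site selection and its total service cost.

With exactly 2 open, each delivery zone uses its cheapest among the chosen.
{B, F}: Z1→B 3·6=18, Z2→F 2·14=28, Z3→B 4·12=48, Z4→F 5·18=90, Z5→B 5·7=35, Z6→B 3·7=21, Z7→F 2·13=26. Service cost 266.
{D, F}: service cost 313
{C, F}: service cost 349
Among all 15 size-2 choices, {B, F} is lowest.

Choose B and F; total service cost 266.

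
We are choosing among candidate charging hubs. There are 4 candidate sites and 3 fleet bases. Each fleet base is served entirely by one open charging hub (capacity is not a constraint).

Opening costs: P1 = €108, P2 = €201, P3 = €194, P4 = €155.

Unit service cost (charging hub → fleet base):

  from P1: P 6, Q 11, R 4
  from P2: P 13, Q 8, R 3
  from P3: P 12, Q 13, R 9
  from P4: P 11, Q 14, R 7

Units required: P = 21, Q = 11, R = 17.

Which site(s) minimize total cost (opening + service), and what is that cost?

Open P1 only; minimum total cost 423.

For any fixed open set, each fleet base goes to its cheapest open site; total = fixed + service.
{P1}: P→P1 6·21=126, Q→P1 11·11=121, R→P1 4·17=68. Service 315; fixed 108; total 423.
{P1, P2}: P→P1 6·21=126, Q→P2 8·11=88, R→P2 3·17=51. Service 265; fixed 309; total 574.
{P1, P4}: P→P1 6·21=126, Q→P1 11·11=121, R→P1 4·17=68. Service 315; fixed 263; total 578.
{P1, P2, P3, P4}: P→P1 6·21=126, Q→P2 8·11=88, R→P2 3·17=51. Service 265; fixed 658; total 923.
(All 15 nonempty subsets were checked; P1 only is lowest.)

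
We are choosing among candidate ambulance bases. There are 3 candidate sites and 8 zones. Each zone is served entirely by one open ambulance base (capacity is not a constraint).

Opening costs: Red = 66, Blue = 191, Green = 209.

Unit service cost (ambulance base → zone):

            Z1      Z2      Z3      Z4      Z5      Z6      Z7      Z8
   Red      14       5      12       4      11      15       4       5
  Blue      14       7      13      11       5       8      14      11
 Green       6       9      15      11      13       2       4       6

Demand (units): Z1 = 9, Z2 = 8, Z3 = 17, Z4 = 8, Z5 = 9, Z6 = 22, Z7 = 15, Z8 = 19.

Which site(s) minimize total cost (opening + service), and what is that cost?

For any fixed open set, each zone goes to its cheapest open site; total = fixed + service.
{Red, Green}: Z1→Green 6·9=54, Z2→Red 5·8=40, Z3→Red 12·17=204, Z4→Red 4·8=32, Z5→Red 11·9=99, Z6→Green 2·22=44, Z7→Red 4·15=60, Z8→Red 5·19=95. Service 628; fixed 275; total 903.
{Green}: service 804 + fixed 209 = 1013
{Red, Blue}: service 778 + fixed 257 = 1035
{Red, Blue, Green}: Z1→Green 6·9=54, Z2→Red 5·8=40, Z3→Red 12·17=204, Z4→Red 4·8=32, Z5→Blue 5·9=45, Z6→Green 2·22=44, Z7→Red 4·15=60, Z8→Red 5·19=95. Service 574; fixed 466; total 1040.
No other subset beats 903.

Open Red and Green; minimum total cost 903.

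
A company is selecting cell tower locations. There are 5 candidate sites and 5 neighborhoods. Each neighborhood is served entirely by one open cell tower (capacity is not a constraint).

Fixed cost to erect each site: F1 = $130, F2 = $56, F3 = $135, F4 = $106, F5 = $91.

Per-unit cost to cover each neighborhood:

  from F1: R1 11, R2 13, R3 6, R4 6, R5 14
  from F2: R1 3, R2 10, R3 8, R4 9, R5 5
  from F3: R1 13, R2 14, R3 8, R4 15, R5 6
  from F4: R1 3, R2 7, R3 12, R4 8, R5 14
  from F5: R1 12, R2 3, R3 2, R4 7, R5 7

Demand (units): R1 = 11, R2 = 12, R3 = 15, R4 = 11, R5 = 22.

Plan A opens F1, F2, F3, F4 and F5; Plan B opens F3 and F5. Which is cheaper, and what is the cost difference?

Plan A: {F1, F2, F3, F4, F5}: R1→F2 3·11=33, R2→F5 3·12=36, R3→F5 2·15=30, R4→F1 6·11=66, R5→F2 5·22=110. Service 275; fixed 518; total 793.
Plan B: {F3, F5}: R1→F5 12·11=132, R2→F5 3·12=36, R3→F5 2·15=30, R4→F5 7·11=77, R5→F3 6·22=132. Service 407; fixed 226; total 633.
Difference: |793 − 633| = 160.

Plan B is cheaper by 160.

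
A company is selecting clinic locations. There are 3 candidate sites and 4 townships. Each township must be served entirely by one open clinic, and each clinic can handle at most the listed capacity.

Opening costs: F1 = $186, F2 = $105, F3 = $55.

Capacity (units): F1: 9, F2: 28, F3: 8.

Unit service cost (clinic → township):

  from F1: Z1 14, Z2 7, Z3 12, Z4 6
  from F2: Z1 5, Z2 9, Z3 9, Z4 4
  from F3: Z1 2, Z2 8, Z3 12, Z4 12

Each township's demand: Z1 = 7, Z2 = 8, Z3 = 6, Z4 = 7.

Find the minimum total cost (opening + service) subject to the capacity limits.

Open {F2}: Z1→F2 5·7=35, Z2→F2 9·8=72, Z3→F2 9·6=54, Z4→F2 4·7=28.
Loads: F2 carries 28/28. Service 189; fixed 105; total 294.
Next best feasible plan costs 328.

Minimum total cost: 294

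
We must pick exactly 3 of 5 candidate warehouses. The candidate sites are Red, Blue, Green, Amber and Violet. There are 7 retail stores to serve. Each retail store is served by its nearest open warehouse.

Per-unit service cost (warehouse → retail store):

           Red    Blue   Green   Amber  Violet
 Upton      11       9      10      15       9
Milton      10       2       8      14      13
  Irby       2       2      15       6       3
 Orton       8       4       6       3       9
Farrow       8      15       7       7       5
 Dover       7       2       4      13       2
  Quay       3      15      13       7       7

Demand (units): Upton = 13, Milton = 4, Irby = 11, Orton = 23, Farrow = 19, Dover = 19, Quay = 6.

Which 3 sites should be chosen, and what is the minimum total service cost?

Choose Red, Blue and Violet; total service cost 390.

With exactly 3 open, each retail store uses its cheapest among the chosen.
{Red, Blue, Violet}: Upton→Blue 9·13=117, Milton→Blue 2·4=8, Irby→Red 2·11=22, Orton→Blue 4·23=92, Farrow→Violet 5·19=95, Dover→Blue 2·19=38, Quay→Red 3·6=18. Service cost 390.
{Blue, Amber, Violet}: service cost 391
{Red, Amber, Violet}: service cost 399
Among all 10 size-3 choices, {Red, Blue, Violet} is lowest.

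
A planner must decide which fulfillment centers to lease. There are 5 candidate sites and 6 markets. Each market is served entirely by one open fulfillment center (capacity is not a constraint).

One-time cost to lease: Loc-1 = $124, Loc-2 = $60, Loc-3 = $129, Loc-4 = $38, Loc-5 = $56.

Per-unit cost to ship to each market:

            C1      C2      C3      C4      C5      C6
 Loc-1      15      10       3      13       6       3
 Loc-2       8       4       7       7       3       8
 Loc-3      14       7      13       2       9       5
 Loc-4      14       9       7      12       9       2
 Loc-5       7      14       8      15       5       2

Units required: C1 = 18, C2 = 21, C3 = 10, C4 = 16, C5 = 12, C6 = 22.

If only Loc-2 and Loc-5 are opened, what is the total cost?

Total cost: 588

Each market is assigned to its cheapest site among the open ones.
{Loc-2, Loc-5}: C1→Loc-5 7·18=126, C2→Loc-2 4·21=84, C3→Loc-2 7·10=70, C4→Loc-2 7·16=112, C5→Loc-2 3·12=36, C6→Loc-5 2·22=44. Service 472; fixed 116; total 588.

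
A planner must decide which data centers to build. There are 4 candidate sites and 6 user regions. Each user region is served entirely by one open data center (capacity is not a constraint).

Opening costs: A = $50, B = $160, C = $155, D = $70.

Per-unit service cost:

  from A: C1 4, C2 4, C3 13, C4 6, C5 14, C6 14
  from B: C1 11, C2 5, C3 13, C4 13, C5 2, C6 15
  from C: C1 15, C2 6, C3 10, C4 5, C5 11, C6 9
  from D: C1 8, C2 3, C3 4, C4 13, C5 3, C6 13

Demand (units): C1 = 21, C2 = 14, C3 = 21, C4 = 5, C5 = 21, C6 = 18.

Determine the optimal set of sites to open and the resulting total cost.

For any fixed open set, each user region goes to its cheapest open site; total = fixed + service.
{A, D}: C1→A 4·21=84, C2→D 3·14=42, C3→D 4·21=84, C4→A 6·5=30, C5→D 3·21=63, C6→D 13·18=234. Service 537; fixed 120; total 657.
{D}: C1→D 8·21=168, C2→D 3·14=42, C3→D 4·21=84, C4→D 13·5=65, C5→D 3·21=63, C6→D 13·18=234. Service 656; fixed 70; total 726.
{A, C, D}: service 460 + fixed 275 = 735
{A, B, C, D}: C1→A 4·21=84, C2→D 3·14=42, C3→D 4·21=84, C4→C 5·5=25, C5→B 2·21=42, C6→C 9·18=162. Service 439; fixed 435; total 874.
No other subset beats 657.

Open A and D; minimum total cost 657.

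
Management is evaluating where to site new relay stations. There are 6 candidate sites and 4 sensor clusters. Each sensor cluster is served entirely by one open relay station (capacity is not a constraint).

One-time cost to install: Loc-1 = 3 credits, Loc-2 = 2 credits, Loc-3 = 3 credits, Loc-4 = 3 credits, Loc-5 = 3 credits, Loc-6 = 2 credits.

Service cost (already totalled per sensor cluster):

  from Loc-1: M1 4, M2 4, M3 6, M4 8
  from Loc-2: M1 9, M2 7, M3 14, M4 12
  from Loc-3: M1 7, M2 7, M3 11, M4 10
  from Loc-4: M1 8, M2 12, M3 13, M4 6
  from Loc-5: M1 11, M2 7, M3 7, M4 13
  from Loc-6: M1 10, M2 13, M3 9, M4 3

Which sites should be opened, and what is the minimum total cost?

For any fixed open set, each sensor cluster goes to its cheapest open site; total = fixed + service.
{Loc-1, Loc-6}: M1→Loc-1 4, M2→Loc-1 4, M3→Loc-1 6, M4→Loc-6 3. Service 17; fixed 5; total 22.
{Loc-1, Loc-2, Loc-6}: service 17 + fixed 7 = 24
{Loc-1}: service 22 + fixed 3 = 25
{Loc-1, Loc-2, Loc-3, Loc-4, Loc-5, Loc-6}: service 17 + fixed 16 = 33
No other subset beats 22.

Open Loc-1 and Loc-6; minimum total cost 22.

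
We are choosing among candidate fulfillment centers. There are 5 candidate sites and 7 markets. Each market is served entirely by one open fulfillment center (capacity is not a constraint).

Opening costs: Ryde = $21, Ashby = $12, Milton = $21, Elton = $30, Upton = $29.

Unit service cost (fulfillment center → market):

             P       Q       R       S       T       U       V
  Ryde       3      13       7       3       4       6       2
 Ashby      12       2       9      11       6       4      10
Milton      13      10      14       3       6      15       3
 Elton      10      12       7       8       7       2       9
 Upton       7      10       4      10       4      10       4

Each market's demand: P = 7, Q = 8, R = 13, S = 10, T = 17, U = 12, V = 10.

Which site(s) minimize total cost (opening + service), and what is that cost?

For any fixed open set, each market goes to its cheapest open site; total = fixed + service.
{Ryde, Ashby, Upton}: P→Ryde 3·7=21, Q→Ashby 2·8=16, R→Upton 4·13=52, S→Ryde 3·10=30, T→Ryde 4·17=68, U→Ashby 4·12=48, V→Ryde 2·10=20. Service 255; fixed 62; total 317.
{Ryde, Ashby, Elton, Upton}: P→Ryde 3·7=21, Q→Ashby 2·8=16, R→Upton 4·13=52, S→Ryde 3·10=30, T→Ryde 4·17=68, U→Elton 2·12=24, V→Ryde 2·10=20. Service 231; fixed 92; total 323.
{Ryde, Ashby}: service 294 + fixed 33 = 327
{Ryde, Ashby, Milton, Elton, Upton}: P→Ryde 3·7=21, Q→Ashby 2·8=16, R→Upton 4·13=52, S→Ryde 3·10=30, T→Ryde 4·17=68, U→Elton 2·12=24, V→Ryde 2·10=20. Service 231; fixed 113; total 344.
No other subset beats 317.

Open Ryde, Ashby and Upton; minimum total cost 317.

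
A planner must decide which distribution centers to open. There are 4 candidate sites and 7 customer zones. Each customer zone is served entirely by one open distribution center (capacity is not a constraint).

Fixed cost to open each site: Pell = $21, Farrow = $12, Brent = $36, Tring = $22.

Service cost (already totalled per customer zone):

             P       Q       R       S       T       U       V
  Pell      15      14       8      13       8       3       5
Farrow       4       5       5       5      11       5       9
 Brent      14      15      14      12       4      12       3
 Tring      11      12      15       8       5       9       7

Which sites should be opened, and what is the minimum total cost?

For any fixed open set, each customer zone goes to its cheapest open site; total = fixed + service.
{Farrow}: P→Farrow 4, Q→Farrow 5, R→Farrow 5, S→Farrow 5, T→Farrow 11, U→Farrow 5, V→Farrow 9. Service 44; fixed 12; total 56.
{Pell, Farrow}: P→Farrow 4, Q→Farrow 5, R→Farrow 5, S→Farrow 5, T→Pell 8, U→Pell 3, V→Pell 5. Service 35; fixed 33; total 68.
{Farrow, Tring}: service 36 + fixed 34 = 70
{Pell, Farrow, Brent, Tring}: service 29 + fixed 91 = 120
(All 15 nonempty subsets were checked; Farrow only is lowest.)

Open Farrow only; minimum total cost 56.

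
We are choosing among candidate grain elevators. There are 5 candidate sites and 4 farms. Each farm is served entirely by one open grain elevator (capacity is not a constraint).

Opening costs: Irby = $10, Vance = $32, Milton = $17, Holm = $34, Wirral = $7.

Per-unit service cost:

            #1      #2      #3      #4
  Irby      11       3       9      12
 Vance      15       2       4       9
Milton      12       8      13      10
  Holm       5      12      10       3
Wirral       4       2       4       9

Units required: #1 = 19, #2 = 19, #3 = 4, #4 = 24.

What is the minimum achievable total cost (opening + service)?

For any fixed open set, each farm goes to its cheapest open site; total = fixed + service.
{Holm, Wirral}: #1→Wirral 4·19=76, #2→Wirral 2·19=38, #3→Wirral 4·4=16, #4→Holm 3·24=72. Service 202; fixed 41; total 243.
{Irby, Holm, Wirral}: #1→Wirral 4·19=76, #2→Wirral 2·19=38, #3→Wirral 4·4=16, #4→Holm 3·24=72. Service 202; fixed 51; total 253.
{Milton, Holm, Wirral}: #1→Wirral 4·19=76, #2→Wirral 2·19=38, #3→Wirral 4·4=16, #4→Holm 3·24=72. Service 202; fixed 58; total 260.
{Irby, Vance, Milton, Holm, Wirral}: service 202 + fixed 100 = 302
No other subset beats 243.

Minimum total cost: 243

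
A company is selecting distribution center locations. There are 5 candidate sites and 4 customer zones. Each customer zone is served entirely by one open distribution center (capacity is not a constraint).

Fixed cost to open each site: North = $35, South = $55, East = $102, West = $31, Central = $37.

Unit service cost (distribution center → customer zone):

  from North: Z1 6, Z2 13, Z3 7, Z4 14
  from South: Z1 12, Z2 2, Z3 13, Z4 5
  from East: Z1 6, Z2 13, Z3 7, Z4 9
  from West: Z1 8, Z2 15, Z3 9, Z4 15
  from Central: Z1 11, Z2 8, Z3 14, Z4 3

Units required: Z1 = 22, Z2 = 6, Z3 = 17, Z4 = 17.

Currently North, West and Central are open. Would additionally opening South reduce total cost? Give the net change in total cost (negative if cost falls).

Current service cost with {North, West, Central}: 350.
Adding South: each customer zone re-picks its cheapest; new service cost 314, saving 36.
Extra fixed cost: 55. Net change = 55 − 36 = 19.
(Totals: 453 → 472.)

No — net change +19 (cost rises by 19).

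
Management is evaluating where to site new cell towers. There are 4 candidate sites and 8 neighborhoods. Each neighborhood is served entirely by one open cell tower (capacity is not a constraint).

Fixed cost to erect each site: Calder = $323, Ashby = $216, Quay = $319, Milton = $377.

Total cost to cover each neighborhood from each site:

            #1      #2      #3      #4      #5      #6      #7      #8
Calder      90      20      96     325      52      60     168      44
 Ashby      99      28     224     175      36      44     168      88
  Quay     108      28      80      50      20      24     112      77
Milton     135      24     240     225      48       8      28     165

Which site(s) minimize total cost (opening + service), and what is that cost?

Open Quay only; minimum total cost 818.

For any fixed open set, each neighborhood goes to its cheapest open site; total = fixed + service.
{Quay}: #1→Quay 108, #2→Quay 28, #3→Quay 80, #4→Quay 50, #5→Quay 20, #6→Quay 24, #7→Quay 112, #8→Quay 77. Service 499; fixed 319; total 818.
{Ashby, Quay}: #1→Ashby 99, #2→Ashby 28, #3→Quay 80, #4→Quay 50, #5→Quay 20, #6→Quay 24, #7→Quay 112, #8→Quay 77. Service 490; fixed 535; total 1025.
{Ashby}: service 862 + fixed 216 = 1078
{Calder, Ashby, Quay, Milton}: #1→Calder 90, #2→Calder 20, #3→Quay 80, #4→Quay 50, #5→Quay 20, #6→Milton 8, #7→Milton 28, #8→Calder 44. Service 340; fixed 1235; total 1575.
No other subset beats 818.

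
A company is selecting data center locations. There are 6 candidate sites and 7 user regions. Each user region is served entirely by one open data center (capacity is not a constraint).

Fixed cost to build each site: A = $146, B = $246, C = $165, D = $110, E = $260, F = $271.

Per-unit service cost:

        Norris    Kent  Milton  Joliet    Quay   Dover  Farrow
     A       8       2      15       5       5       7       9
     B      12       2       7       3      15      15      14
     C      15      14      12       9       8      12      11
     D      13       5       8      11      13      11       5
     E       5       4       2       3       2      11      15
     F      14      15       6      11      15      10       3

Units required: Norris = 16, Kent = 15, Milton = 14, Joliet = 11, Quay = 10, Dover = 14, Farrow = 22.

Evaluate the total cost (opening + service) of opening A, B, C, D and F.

Total cost: 1427

Each user region is assigned to its cheapest site among the open ones.
{A, B, C, D, F}: Norris→A 8·16=128, Kent→A 2·15=30, Milton→F 6·14=84, Joliet→B 3·11=33, Quay→A 5·10=50, Dover→A 7·14=98, Farrow→F 3·22=66. Service 489; fixed 938; total 1427.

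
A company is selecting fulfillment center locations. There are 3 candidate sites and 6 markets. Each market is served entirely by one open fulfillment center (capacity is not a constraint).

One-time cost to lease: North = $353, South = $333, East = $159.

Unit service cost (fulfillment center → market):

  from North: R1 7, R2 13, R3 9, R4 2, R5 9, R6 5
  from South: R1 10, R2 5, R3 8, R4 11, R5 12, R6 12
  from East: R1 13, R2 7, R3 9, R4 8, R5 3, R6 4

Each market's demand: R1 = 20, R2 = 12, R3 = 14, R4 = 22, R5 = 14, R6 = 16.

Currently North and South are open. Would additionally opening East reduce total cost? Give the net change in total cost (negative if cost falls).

No — net change +59 (cost rises by 59).

Current service cost with {North, South}: 562.
Adding East: each market re-picks its cheapest; new service cost 462, saving 100.
Extra fixed cost: 159. Net change = 159 − 100 = 59.
(Totals: 1248 → 1307.)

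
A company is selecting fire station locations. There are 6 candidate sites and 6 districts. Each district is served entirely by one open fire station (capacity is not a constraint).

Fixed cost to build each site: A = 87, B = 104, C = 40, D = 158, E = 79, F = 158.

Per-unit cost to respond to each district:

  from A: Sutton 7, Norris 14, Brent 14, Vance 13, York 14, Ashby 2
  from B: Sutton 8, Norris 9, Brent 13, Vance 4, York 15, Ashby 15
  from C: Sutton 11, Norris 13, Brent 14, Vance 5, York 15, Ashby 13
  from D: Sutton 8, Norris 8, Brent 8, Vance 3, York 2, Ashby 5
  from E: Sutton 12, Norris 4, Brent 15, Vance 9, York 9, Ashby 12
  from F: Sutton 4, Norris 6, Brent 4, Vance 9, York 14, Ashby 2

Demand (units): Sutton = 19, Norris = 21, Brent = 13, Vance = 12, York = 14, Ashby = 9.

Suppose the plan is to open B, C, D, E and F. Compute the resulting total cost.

Each district is assigned to its cheapest site among the open ones.
{B, C, D, E, F}: Sutton→F 4·19=76, Norris→E 4·21=84, Brent→F 4·13=52, Vance→D 3·12=36, York→D 2·14=28, Ashby→F 2·9=18. Service 294; fixed 539; total 833.

Total cost: 833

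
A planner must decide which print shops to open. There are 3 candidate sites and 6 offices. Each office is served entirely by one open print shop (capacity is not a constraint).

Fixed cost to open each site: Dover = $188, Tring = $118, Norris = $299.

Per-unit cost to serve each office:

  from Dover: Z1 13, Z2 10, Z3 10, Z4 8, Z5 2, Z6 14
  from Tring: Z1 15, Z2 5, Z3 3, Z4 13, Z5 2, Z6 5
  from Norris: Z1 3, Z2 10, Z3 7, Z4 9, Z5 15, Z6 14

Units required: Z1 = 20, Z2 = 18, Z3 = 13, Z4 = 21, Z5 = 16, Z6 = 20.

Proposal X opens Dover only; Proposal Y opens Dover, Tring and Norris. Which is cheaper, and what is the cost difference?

Proposal Y is cheaper by 144.

Proposal X: {Dover}: Z1→Dover 13·20=260, Z2→Dover 10·18=180, Z3→Dover 10·13=130, Z4→Dover 8·21=168, Z5→Dover 2·16=32, Z6→Dover 14·20=280. Service 1050; fixed 188; total 1238.
Proposal Y: {Dover, Tring, Norris}: Z1→Norris 3·20=60, Z2→Tring 5·18=90, Z3→Tring 3·13=39, Z4→Dover 8·21=168, Z5→Dover 2·16=32, Z6→Tring 5·20=100. Service 489; fixed 605; total 1094.
Difference: |1238 − 1094| = 144.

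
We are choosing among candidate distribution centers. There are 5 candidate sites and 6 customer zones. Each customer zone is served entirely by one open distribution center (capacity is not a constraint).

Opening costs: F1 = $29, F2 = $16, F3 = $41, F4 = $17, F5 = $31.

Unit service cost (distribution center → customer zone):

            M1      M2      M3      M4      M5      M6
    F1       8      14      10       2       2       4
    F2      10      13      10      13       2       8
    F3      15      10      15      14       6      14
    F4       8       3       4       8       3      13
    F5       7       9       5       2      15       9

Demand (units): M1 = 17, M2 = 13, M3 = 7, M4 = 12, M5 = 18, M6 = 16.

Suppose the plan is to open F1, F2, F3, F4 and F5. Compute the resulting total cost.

Each customer zone is assigned to its cheapest site among the open ones.
{F1, F2, F3, F4, F5}: M1→F5 7·17=119, M2→F4 3·13=39, M3→F4 4·7=28, M4→F1 2·12=24, M5→F1 2·18=36, M6→F1 4·16=64. Service 310; fixed 134; total 444.

Total cost: 444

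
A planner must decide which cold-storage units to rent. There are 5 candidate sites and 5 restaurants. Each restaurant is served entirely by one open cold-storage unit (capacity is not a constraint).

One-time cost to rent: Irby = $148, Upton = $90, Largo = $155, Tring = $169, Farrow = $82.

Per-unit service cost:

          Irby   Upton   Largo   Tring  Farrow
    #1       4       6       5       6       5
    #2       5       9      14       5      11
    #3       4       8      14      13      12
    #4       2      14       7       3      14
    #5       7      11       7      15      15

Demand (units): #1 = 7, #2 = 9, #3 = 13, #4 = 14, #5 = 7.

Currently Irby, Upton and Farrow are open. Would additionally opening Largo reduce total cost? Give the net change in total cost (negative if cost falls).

Current service cost with {Irby, Upton, Farrow}: 202.
Adding Largo: each restaurant re-picks its cheapest; new service cost 202, saving 0.
Extra fixed cost: 155. Net change = 155 − 0 = 155.
(Totals: 522 → 677.)

No — net change +155 (cost rises by 155).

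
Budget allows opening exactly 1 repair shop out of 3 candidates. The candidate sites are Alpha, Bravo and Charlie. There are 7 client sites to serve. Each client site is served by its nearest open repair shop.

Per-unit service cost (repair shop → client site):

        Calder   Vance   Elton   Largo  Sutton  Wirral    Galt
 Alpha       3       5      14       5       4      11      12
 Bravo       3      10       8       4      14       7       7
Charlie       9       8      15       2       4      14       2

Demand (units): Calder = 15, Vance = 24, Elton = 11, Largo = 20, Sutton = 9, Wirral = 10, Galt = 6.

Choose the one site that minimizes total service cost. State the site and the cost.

Choose Alpha only; total service cost 637.

With exactly 1 open, each client site uses its cheapest among the chosen.
{Alpha}: Calder→Alpha 3·15=45, Vance→Alpha 5·24=120, Elton→Alpha 14·11=154, Largo→Alpha 5·20=100, Sutton→Alpha 4·9=36, Wirral→Alpha 11·10=110, Galt→Alpha 12·6=72. Service cost 637.
{Bravo}: service cost 691
{Charlie}: service cost 720
Among all 3 size-1 choices, {Alpha} is lowest.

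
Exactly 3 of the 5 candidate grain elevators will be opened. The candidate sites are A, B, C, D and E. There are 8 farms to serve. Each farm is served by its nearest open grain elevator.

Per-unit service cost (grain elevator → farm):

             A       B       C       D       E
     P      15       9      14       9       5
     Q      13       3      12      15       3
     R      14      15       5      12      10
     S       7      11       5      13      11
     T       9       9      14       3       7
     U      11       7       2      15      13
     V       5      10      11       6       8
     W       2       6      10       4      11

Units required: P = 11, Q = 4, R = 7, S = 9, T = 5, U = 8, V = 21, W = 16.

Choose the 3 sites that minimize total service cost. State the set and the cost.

With exactly 3 open, each farm uses its cheapest among the chosen.
{A, C, E}: P→E 5·11=55, Q→E 3·4=12, R→C 5·7=35, S→C 5·9=45, T→E 7·5=35, U→C 2·8=16, V→A 5·21=105, W→A 2·16=32. Service cost 335.
{C, D, E}: service cost 368
{A, B, C}: service cost 389
Among all 10 size-3 choices, {A, C, E} is lowest.

Choose A, C and E; total service cost 335.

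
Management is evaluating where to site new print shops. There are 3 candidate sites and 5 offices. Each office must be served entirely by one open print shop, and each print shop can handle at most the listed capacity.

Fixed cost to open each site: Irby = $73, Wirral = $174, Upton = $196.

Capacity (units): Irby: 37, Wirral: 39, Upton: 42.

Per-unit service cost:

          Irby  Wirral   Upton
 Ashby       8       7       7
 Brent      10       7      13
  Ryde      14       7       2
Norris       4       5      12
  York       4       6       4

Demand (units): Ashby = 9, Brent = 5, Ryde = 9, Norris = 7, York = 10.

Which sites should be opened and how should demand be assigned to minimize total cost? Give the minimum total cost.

Minimum total cost: 466

Open {Upton}: Ashby→Upton 7·9=63, Brent→Upton 13·5=65, Ryde→Upton 2·9=18, Norris→Upton 12·7=84, York→Upton 4·10=40.
Loads: Upton carries 40/42. Service 270; fixed 196; total 466.
Next best feasible plan costs 468.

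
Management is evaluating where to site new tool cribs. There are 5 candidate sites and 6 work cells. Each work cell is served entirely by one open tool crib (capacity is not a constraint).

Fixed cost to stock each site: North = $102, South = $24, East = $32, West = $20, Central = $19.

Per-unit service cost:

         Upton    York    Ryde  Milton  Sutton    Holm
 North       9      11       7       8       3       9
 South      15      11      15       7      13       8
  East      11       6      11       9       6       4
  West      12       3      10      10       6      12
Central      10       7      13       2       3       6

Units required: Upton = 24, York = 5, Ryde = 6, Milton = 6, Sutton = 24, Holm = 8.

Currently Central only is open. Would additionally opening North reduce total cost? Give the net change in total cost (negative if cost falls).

No — net change +42 (cost rises by 42).

Current service cost with {Central}: 485.
Adding North: each work cell re-picks its cheapest; new service cost 425, saving 60.
Extra fixed cost: 102. Net change = 102 − 60 = 42.
(Totals: 504 → 546.)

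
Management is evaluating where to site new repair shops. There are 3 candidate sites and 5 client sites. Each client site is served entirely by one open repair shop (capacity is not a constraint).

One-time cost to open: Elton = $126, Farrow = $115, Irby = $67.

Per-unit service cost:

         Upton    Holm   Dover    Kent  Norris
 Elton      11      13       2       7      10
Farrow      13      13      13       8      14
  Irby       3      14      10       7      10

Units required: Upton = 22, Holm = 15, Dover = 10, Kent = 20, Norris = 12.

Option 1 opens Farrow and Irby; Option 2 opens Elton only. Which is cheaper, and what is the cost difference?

Option 1 is cheaper by 40.

Option 1: {Farrow, Irby}: Upton→Irby 3·22=66, Holm→Farrow 13·15=195, Dover→Irby 10·10=100, Kent→Irby 7·20=140, Norris→Irby 10·12=120. Service 621; fixed 182; total 803.
Option 2: {Elton}: Upton→Elton 11·22=242, Holm→Elton 13·15=195, Dover→Elton 2·10=20, Kent→Elton 7·20=140, Norris→Elton 10·12=120. Service 717; fixed 126; total 843.
Difference: |803 − 843| = 40.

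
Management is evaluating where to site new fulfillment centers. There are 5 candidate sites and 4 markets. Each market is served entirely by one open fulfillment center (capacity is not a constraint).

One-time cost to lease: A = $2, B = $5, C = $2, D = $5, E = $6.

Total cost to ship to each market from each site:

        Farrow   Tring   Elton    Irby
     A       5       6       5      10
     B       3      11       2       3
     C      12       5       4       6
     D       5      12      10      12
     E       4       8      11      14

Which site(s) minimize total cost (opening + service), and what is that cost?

For any fixed open set, each market goes to its cheapest open site; total = fixed + service.
{B, C}: Farrow→B 3, Tring→C 5, Elton→B 2, Irby→B 3. Service 13; fixed 7; total 20.
{A, B}: Farrow→B 3, Tring→A 6, Elton→B 2, Irby→B 3. Service 14; fixed 7; total 21.
{A, B, C}: Farrow→B 3, Tring→C 5, Elton→B 2, Irby→B 3. Service 13; fixed 9; total 22.
{A, B, C, D, E}: service 13 + fixed 20 = 33
No other subset beats 20.

Open B and C; minimum total cost 20.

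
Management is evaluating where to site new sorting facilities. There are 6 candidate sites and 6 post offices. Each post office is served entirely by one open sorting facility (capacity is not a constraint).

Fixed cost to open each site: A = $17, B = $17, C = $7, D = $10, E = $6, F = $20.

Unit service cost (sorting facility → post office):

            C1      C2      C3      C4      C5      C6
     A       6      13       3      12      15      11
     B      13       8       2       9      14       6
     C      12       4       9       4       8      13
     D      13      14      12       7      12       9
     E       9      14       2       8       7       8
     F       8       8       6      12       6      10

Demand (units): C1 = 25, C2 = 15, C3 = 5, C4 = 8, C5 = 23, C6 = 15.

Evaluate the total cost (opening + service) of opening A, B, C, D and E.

Each post office is assigned to its cheapest site among the open ones.
{A, B, C, D, E}: C1→A 6·25=150, C2→C 4·15=60, C3→B 2·5=10, C4→C 4·8=32, C5→E 7·23=161, C6→B 6·15=90. Service 503; fixed 57; total 560.

Total cost: 560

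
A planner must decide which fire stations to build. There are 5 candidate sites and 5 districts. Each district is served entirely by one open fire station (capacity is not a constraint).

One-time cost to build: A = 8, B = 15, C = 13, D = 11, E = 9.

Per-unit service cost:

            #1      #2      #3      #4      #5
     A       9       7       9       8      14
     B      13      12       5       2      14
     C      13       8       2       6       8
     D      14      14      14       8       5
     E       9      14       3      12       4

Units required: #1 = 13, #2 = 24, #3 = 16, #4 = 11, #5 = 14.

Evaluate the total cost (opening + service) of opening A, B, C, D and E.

Total cost: 451

Each district is assigned to its cheapest site among the open ones.
{A, B, C, D, E}: #1→A 9·13=117, #2→A 7·24=168, #3→C 2·16=32, #4→B 2·11=22, #5→E 4·14=56. Service 395; fixed 56; total 451.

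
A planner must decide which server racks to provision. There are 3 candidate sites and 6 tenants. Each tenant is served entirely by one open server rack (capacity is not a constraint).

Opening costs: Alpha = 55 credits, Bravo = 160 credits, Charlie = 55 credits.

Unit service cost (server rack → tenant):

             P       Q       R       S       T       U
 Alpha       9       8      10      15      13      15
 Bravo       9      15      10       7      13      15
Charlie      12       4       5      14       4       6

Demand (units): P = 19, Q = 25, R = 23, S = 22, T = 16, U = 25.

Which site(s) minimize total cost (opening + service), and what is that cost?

For any fixed open set, each tenant goes to its cheapest open site; total = fixed + service.
{Bravo, Charlie}: P→Bravo 9·19=171, Q→Charlie 4·25=100, R→Charlie 5·23=115, S→Bravo 7·22=154, T→Charlie 4·16=64, U→Charlie 6·25=150. Service 754; fixed 215; total 969.
{Alpha, Charlie}: service 908 + fixed 110 = 1018
{Charlie}: service 965 + fixed 55 = 1020
{Alpha, Bravo, Charlie}: service 754 + fixed 270 = 1024
(All 7 nonempty subsets were checked; Bravo and Charlie is lowest.)

Open Bravo and Charlie; minimum total cost 969.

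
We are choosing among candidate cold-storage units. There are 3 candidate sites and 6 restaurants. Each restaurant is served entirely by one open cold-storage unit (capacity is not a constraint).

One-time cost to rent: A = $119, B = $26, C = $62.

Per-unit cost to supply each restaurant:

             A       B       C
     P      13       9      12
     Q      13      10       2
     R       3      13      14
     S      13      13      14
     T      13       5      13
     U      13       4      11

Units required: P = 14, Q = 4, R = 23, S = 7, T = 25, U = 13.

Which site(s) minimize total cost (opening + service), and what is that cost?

Open A and B; minimum total cost 648.

For any fixed open set, each restaurant goes to its cheapest open site; total = fixed + service.
{A, B}: P→B 9·14=126, Q→B 10·4=40, R→A 3·23=69, S→A 13·7=91, T→B 5·25=125, U→B 4·13=52. Service 503; fixed 145; total 648.
{A, B, C}: P→B 9·14=126, Q→C 2·4=8, R→A 3·23=69, S→A 13·7=91, T→B 5·25=125, U→B 4·13=52. Service 471; fixed 207; total 678.
{B}: P→B 9·14=126, Q→B 10·4=40, R→B 13·23=299, S→B 13·7=91, T→B 5·25=125, U→B 4·13=52. Service 733; fixed 26; total 759.
(All 7 nonempty subsets were checked; A and B is lowest.)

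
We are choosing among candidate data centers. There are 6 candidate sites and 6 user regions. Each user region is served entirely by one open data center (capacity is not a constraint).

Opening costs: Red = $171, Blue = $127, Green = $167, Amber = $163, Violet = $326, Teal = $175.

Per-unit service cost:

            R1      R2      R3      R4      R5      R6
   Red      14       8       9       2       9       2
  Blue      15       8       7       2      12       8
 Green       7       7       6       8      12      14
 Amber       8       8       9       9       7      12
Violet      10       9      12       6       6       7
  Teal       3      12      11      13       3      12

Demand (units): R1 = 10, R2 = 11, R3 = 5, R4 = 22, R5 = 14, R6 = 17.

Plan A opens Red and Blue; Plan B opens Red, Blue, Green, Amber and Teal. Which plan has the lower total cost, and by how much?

Plan A: {Red, Blue}: R1→Red 14·10=140, R2→Red 8·11=88, R3→Blue 7·5=35, R4→Red 2·22=44, R5→Red 9·14=126, R6→Red 2·17=34. Service 467; fixed 298; total 765.
Plan B: {Red, Blue, Green, Amber, Teal}: R1→Teal 3·10=30, R2→Green 7·11=77, R3→Green 6·5=30, R4→Red 2·22=44, R5→Teal 3·14=42, R6→Red 2·17=34. Service 257; fixed 803; total 1060.
Difference: |765 − 1060| = 295.

Plan A is cheaper by 295.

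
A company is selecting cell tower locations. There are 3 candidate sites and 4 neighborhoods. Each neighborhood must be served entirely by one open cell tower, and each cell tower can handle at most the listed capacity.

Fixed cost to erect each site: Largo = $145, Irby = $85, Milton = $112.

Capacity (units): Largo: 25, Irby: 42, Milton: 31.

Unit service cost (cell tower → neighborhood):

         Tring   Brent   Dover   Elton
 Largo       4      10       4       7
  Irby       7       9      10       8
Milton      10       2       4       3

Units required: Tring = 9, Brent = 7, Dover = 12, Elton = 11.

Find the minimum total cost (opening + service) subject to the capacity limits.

Open {Irby, Milton}: Tring→Irby 7·9=63, Brent→Milton 2·7=14, Dover→Milton 4·12=48, Elton→Milton 3·11=33.
Loads: Irby carries 9/42, Milton carries 30/31. Service 158; fixed 197; total 355.
Next best feasible plan costs 388.

Minimum total cost: 355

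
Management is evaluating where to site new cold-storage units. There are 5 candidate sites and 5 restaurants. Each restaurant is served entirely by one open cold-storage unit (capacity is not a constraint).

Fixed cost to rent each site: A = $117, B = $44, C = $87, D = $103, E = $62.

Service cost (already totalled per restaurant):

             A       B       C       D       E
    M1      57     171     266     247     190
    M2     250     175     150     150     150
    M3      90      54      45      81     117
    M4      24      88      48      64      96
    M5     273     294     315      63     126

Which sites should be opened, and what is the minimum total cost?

For any fixed open set, each restaurant goes to its cheapest open site; total = fixed + service.
{A, D}: M1→A 57, M2→D 150, M3→D 81, M4→A 24, M5→D 63. Service 375; fixed 220; total 595.
{A, B, D}: service 348 + fixed 264 = 612
{A, E}: M1→A 57, M2→E 150, M3→A 90, M4→A 24, M5→E 126. Service 447; fixed 179; total 626.
{A, B, C, D, E}: service 339 + fixed 413 = 752
No other subset beats 595.

Open A and D; minimum total cost 595.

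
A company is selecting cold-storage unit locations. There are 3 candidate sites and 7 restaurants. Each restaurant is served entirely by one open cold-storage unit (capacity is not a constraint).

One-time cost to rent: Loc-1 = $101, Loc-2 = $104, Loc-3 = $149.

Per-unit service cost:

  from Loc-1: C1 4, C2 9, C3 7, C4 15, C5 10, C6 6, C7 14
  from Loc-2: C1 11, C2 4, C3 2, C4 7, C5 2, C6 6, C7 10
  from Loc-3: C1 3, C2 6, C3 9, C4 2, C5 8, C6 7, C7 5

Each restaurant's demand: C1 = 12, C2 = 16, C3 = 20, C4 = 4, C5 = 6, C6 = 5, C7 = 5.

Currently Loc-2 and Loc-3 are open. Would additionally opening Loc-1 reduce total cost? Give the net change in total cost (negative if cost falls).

Current service cost with {Loc-2, Loc-3}: 215.
Adding Loc-1: each restaurant re-picks its cheapest; new service cost 215, saving 0.
Extra fixed cost: 101. Net change = 101 − 0 = 101.
(Totals: 468 → 569.)

No — net change +101 (cost rises by 101).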